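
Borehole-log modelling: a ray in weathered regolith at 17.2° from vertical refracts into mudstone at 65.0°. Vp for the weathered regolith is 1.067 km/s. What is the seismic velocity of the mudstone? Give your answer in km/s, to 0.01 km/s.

3.27 km/s

sin 17.2° = 0.2957; sin 65.0° = 0.9063.
V₂ = V₁·(sin θ₂/sin θ₁) = 1.067·(0.9063/0.2957) = 3.27 km/s.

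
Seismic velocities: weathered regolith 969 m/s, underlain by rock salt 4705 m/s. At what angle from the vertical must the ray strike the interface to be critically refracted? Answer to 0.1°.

Critical incidence: sin θ_c = V₁/V₂ = 969/4705 = 0.2060.
θ_c = arcsin 0.2060 = 11.89°.

11.9°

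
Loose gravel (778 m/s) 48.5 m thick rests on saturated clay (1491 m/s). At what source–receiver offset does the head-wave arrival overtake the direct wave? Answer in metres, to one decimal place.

x_cross = 2h·√((V₂+V₁)/(V₂−V₁)).
(V₂+V₁)/(V₂−V₁) = (1491+778)/(1491−778) = 3.1823; √ = 1.7839.
x_cross = 2·48.5·1.7839 = 173.04 m.

173.0 m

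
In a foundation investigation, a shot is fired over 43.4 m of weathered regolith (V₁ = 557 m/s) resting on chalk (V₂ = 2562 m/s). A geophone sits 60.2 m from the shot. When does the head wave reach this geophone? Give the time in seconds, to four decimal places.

0.1756 s

t = x/V₂ + 2h·√(V₂²−V₁²)/(V₁V₂).
√(V₂²−V₁²) = √(2562²−557²) = 2500.7 m/s; delay term = 2·43.4·2500.7/(557·2562) = 0.15211 s.
t = 60.2/2562 + 0.15211 = 0.17560 s.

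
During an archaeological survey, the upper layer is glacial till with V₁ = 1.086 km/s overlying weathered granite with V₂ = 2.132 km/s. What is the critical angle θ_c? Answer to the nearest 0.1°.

30.6°

Critical incidence: sin θ_c = V₁/V₂ = 1.086/2.132 = 0.5094.
θ_c = arcsin 0.5094 = 30.62°.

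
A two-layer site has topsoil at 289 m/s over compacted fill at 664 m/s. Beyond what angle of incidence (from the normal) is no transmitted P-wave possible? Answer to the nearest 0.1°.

25.8°

Critical incidence: sin θ_c = V₁/V₂ = 289/664 = 0.4352.
θ_c = arcsin 0.4352 = 25.80°.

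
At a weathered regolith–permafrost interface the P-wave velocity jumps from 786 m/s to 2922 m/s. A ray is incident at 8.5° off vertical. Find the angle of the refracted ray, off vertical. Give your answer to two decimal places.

Snell's law: sin θ₂ = (V₂/V₁)·sin θ₁ = (2922/786)·sin 8.5° = 0.5495.
θ₂ = sin⁻¹(0.5495) = 33.33° (from vertical).

33.33°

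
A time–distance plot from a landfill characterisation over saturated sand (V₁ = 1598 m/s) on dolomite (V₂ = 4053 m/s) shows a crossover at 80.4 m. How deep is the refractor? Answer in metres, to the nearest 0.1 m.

26.5 m

x_cross = 2h·√((V₂+V₁)/(V₂−V₁)) → h = x_cross / (2·√((V₂+V₁)/(V₂−V₁))).
√((V₂+V₁)/(V₂−V₁)) = √((4053+1598)/(4053−1598)) = 1.5172.
h = 80.4 / (2·1.5172) = 26.50 m.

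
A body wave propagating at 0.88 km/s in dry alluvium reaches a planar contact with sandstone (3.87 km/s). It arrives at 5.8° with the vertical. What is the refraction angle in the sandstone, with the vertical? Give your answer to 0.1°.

26.4°

sin θ₁/V₁ = sin θ₂/V₂ ⇒ sin θ₂ = 3.87·sin 5.8°/0.88 = 3.87·0.1011/0.88 = 0.4444.
θ₂ = arcsin 0.4444 = 26.39° from the normal.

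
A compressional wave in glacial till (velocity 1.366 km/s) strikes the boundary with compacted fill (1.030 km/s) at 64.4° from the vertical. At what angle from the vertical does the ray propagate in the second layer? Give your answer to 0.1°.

sin θ₁/V₁ = sin θ₂/V₂ ⇒ sin θ₂ = 1.030·sin 64.4°/1.366 = 1.030·0.9018/1.366 = 0.6800.
θ₂ = arcsin 0.6800 = 42.84° from the normal.

42.8°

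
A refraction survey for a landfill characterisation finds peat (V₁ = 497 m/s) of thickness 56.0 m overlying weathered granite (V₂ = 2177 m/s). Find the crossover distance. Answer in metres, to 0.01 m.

141.30 m

θ_c = arcsin(497/2177) = 13.20°, so cos θ_c = 0.9736 and tᵢ = 2h cos θ_c/V₁ = 0.2194 s.
At crossover x/V₁ = x/V₂ + tᵢ ⇒ x = tᵢ/(1/V₁ − 1/V₂) = 0.21940/(2.0121e-03 − 4.5935e-04) = 141.30 m.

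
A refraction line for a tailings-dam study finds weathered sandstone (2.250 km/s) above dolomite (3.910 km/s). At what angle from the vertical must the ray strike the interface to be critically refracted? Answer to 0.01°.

35.13°

At critical incidence the refracted ray runs along the interface (θ₂ = 90°), so sin θ_c = V₁/V₂.
θ_c = arcsin(2.250/3.910) = arcsin 0.5754 = 35.13°.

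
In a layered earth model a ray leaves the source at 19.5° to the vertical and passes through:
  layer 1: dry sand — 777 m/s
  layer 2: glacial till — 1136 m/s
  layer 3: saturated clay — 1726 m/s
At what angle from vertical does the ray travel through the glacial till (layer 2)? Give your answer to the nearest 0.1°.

Ray parameter p = sin 19.5° / 777 = 4.2961e-04 s/m.
sin θ_2 = p·V_2 = 4.2961e-04 × 1136 = 0.4880.
θ_2 = 29.21° from the vertical.

29.2°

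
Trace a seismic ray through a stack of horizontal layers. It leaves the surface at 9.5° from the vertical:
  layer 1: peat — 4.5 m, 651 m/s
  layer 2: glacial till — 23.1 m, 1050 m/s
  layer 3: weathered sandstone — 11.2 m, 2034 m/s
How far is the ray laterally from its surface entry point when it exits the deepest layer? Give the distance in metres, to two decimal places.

p = sin θ₁/V₁ = sin 9.5°/651 = 2.5353e-04 s/m is conserved through the stack.
Layer 1: θ = 9.50°; offset = 4.5·tan 9.50° = 0.7530 m.
Layer 2: sin θ = p·1050 = 0.2662 → θ = 15.44°; offset = 23.1·tan 15.44° = 6.3796 m.
Layer 3: sin θ = p·2034 = 0.5157 → θ = 31.04°; offset = 11.2·tan 31.04° = 6.7410 m.
Summing the layer offsets gives 13.8736 m.

13.87 m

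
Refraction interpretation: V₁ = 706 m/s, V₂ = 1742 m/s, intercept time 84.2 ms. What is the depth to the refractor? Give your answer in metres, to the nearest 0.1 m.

32.5 m

h = tᵢ·V₁·V₂ / (2·√(V₂²−V₁²)).
√(V₂²−V₁²) = √(1742² − 706²) = 1592.5 m/s.
h = 0.0842 s × 706 × 1742 / (2 × 1592.5) = 32.51 m.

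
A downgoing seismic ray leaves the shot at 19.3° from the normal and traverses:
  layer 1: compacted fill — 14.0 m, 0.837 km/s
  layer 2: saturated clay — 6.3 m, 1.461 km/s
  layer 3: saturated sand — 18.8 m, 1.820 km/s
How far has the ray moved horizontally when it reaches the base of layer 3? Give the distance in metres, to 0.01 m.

Apply Snell's law at each interface; in layer i the horizontal offset is hᵢ·tan θᵢ.
Layer 1: θ = 19.30°; offset = 14.0·tan 19.30° = 4.9027 m.
Layer 2: sin θ = 1.461·sin 19.3°/0.837 = 0.5769, θ = 35.23°; offset = 6.3·tan 35.23° = 4.4498 m.
Layer 3: sin θ = 1.820·sin 19.3°/0.837 = 0.7187, θ = 45.95°; offset = 18.8·tan 45.95° = 19.4311 m.
Total horizontal offset = 28.7836 m.

28.78 m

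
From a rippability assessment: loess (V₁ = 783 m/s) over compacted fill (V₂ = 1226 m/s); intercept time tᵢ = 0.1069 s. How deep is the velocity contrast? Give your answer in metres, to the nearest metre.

54 m

θ_c = arcsin(783/1226) = 39.69°; cos θ_c = 0.7695.
tᵢ = 2h cos θ_c/V₁ ⇒ h = tᵢ·V₁/(2 cos θ_c) = 0.1069·783/(2·0.7695) = 54.39 m.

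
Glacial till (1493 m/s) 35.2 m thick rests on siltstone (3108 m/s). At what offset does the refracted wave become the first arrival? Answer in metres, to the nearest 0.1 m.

x_cross = 2h·√((V₂+V₁)/(V₂−V₁)).
(V₂+V₁)/(V₂−V₁) = (3108+1493)/(3108−1493) = 2.8489; √ = 1.6879.
x_cross = 2·35.2·1.6879 = 118.83 m.

118.8 m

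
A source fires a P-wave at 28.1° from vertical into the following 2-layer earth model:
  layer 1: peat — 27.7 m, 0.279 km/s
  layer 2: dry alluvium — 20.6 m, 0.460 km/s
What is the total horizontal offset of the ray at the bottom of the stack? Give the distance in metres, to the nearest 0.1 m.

Apply Snell's law at each interface; in layer i the horizontal offset is hᵢ·tan θᵢ.
Layer 1: θ = 28.10°; offset = 27.7·tan 28.10° = 14.790 m.
Layer 2: sin θ = 0.460·sin 28.1°/0.279 = 0.7766, θ = 50.95°; offset = 20.6·tan 50.95° = 25.392 m.
Σ offsets = 40.182 m.

40.2 m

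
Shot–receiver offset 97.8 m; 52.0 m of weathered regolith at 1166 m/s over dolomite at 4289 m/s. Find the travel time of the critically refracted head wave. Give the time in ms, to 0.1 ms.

108.6 ms

t = x/V₂ + 2h·√(V₂²−V₁²)/(V₁V₂).
√(V₂²−V₁²) = √(4289²−1166²) = 4127.5 m/s; delay term = 2·52.0·4127.5/(1166·4289) = 0.08583 s.
t = 97.8/4289 + 0.08583 = 0.10864 s.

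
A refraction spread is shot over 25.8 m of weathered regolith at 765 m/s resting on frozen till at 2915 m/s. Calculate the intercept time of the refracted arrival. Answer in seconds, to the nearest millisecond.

tᵢ = 2h·√(V₂²−V₁²)/(V₁V₂).
√(V₂²−V₁²) = √(2915²−765²) = 2812.8 m/s.
tᵢ = 2·25.8·2812.8/(765·2915) = 0.06509 s.

0.065 s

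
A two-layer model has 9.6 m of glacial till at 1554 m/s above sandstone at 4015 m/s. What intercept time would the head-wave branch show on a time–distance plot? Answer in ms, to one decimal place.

θ_c = arcsin(V₁/V₂) = arcsin(1554/4015) = 22.77°; cos θ_c = 0.9221.
tᵢ = 2h·cos θ_c / V₁ = 2·9.6·0.9221 / 1554 = 0.01139 s.

11.4 ms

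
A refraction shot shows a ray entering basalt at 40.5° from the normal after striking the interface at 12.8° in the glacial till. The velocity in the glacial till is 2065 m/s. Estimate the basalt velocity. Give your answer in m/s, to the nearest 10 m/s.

6050 m/s

Snell's law: sin 12.8°/V₁ = sin 40.5°/V₂.
V₂ = V₁·sin 40.5°/sin 12.8° = 2065 × 2.9314 = 6053.35 m/s.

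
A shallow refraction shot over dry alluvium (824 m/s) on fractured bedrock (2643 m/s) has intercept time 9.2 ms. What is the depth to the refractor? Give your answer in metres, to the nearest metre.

4 m

h = tᵢ·V₁·V₂ / (2·√(V₂²−V₁²)).
√(V₂²−V₁²) = √(2643² − 824²) = 2511.3 m/s.
h = 0.0092 s × 824 × 2643 / (2 × 2511.3) = 3.99 m.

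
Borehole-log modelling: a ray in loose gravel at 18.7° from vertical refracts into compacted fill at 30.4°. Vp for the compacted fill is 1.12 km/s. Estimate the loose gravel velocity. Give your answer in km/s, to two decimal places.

sin 18.7° = 0.3206; sin 30.4° = 0.5060.
V₁ = V₂·(sin θ₁/sin θ₂) = 1.12·(0.3206/0.5060) = 0.71 km/s.

0.71 km/s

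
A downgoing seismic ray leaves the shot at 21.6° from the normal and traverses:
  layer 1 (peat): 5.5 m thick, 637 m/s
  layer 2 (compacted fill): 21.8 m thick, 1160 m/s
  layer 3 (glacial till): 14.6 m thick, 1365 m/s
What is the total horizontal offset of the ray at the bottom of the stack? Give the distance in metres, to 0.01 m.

40.61 m

Apply Snell's law at each interface; in layer i the horizontal offset is hᵢ·tan θᵢ.
Layer 1: θ = 21.60°; offset = 5.5·tan 21.60° = 2.1776 m.
Layer 2: sin θ = 1160·sin 21.6°/637 = 0.6704, θ = 42.10°; offset = 21.8·tan 42.10° = 19.6947 m.
Layer 3: sin θ = 1365·sin 21.6°/637 = 0.7888, θ = 52.08°; offset = 14.6·tan 52.08° = 18.7391 m.
Σ offsets = 40.6114 m.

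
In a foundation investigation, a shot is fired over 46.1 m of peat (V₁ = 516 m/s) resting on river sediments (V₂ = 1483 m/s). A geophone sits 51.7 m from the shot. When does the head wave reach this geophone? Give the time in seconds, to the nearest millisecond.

0.202 s

θ_c = arcsin(V₁/V₂) = arcsin(516/1483) = 20.36°, cos θ_c = 0.9375.
Intercept time tᵢ = 2h cos θ_c / V₁ = 2·46.1·0.9375/516 = 0.16752 s.
t = x/V₂ + tᵢ = 51.7/1483 + 0.16752 = 0.20238 s.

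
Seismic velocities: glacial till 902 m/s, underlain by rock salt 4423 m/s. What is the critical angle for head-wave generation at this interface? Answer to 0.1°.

At critical incidence the refracted ray runs along the interface (θ₂ = 90°), so sin θ_c = V₁/V₂.
θ_c = arcsin(902/4423) = arcsin 0.2039 = 11.77°.

11.8°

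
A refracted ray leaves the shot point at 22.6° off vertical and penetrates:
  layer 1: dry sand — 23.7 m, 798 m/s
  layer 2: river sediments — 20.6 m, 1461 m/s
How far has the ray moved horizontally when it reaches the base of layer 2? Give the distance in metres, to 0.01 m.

p = sin θ₁/V₁ = sin 22.6°/798 = 4.8157e-04 s/m is conserved through the stack.
Layer 1: θ = 22.60°; offset = 23.7·tan 22.60° = 9.8654 m.
Layer 2: sin θ = p·1461 = 0.7036 → θ = 44.71°; offset = 20.6·tan 44.71° = 20.3959 m.
Σ offsets = 30.2613 m.

30.26 m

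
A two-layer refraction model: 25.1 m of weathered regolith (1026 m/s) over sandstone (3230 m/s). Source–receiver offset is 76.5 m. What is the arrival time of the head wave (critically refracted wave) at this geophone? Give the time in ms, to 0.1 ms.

θ_c = arcsin(V₁/V₂) = arcsin(1026/3230) = 18.52°, cos θ_c = 0.9482.
Intercept time tᵢ = 2h cos θ_c / V₁ = 2·25.1·0.9482/1026 = 0.04639 s.
t = x/V₂ + tᵢ = 76.5/3230 + 0.04639 = 0.07008 s.

70.1 ms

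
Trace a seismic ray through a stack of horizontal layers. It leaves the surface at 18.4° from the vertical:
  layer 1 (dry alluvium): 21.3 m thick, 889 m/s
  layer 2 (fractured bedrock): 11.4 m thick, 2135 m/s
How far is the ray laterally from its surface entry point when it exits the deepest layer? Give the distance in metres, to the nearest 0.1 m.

20.3 m

p = sin θ₁/V₁ = sin 18.4°/889 = 3.5506e-04 s/m is conserved through the stack.
Layer 1: θ = 18.40°; offset = 21.3·tan 18.40° = 7.086 m.
Layer 2: sin θ = p·2135 = 0.7581 → θ = 49.29°; offset = 11.4·tan 49.29° = 13.250 m.
Total horizontal offset = 20.336 m.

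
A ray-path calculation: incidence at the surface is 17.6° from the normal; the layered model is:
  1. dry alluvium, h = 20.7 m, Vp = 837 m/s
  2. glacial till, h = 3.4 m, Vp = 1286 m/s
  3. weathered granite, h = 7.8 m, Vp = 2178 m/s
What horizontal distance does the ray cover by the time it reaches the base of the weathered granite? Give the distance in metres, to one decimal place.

18.3 m

Ray parameter p = sin 17.6° / 837 m/s = 3.6125e-04 s/m.
Layer 1: θ = 17.60°; offset = 20.7·tan 17.60° = 6.566 m.
Layer 2: sin θ = p·1286 = 0.4646 → θ = 27.68°; offset = 3.4·tan 27.68° = 1.784 m.
Layer 3: sin θ = p·2178 = 0.7868 → θ = 51.89°; offset = 7.8·tan 51.89° = 9.944 m.
Total horizontal offset = 18.294 m.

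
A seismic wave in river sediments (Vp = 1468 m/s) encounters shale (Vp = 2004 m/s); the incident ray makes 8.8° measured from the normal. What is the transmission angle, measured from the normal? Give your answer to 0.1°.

Snell's law: sin θ₂ = (V₂/V₁)·sin θ₁ = (2004/1468)·sin 8.8° = 0.2088.
θ₂ = arcsin 0.2088 = 12.05° from the normal.

12.1°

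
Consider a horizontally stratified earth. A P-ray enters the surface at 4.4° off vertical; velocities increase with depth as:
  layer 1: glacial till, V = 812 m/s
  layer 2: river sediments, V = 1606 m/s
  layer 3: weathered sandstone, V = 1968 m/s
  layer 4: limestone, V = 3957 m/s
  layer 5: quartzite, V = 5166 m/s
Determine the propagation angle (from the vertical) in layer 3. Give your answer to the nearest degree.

11°

Ray parameter p = sin 4.4° / 812 = 9.4482e-05 s/m.
sin θ_3 = p·V_3 = 9.4482e-05 × 1968 = 0.1859.
θ_3 = arcsin 0.1859 = 10.72°.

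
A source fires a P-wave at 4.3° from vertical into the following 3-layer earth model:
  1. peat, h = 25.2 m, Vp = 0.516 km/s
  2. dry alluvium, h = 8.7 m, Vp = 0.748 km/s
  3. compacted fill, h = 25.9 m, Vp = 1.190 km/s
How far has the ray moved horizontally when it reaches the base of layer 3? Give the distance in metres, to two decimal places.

Ray parameter p = sin 4.3° / 0.516 km/s = 1.4531e-01 s/km.
Layer 1: θ = 4.30°; offset = 25.2·tan 4.30° = 1.8948 m.
Layer 2: sin θ = p·0.748 = 0.1087 → θ = 6.24°; offset = 8.7·tan 6.24° = 0.9512 m.
Layer 3: sin θ = p·1.190 = 0.1729 → θ = 9.96°; offset = 25.9·tan 9.96° = 4.5470 m.
Σ offsets = 7.3931 m.

7.39 m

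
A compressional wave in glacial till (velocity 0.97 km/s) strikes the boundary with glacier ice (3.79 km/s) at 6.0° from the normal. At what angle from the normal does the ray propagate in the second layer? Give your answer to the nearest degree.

24°

sin θ₁/V₁ = sin θ₂/V₂ ⇒ sin θ₂ = 3.79·sin 6.0°/0.97 = 3.79·0.1045/0.97 = 0.4084.
θ₂ = sin⁻¹(0.4084) = 24.11° (from vertical).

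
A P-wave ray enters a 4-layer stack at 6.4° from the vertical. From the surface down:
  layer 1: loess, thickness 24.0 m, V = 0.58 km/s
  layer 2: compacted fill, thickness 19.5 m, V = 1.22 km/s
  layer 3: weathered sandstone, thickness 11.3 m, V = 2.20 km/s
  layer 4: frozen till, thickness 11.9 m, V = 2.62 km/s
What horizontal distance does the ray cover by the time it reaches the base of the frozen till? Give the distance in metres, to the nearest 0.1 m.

Ray parameter p = sin 6.4° / 0.58 km/s = 1.9219e-01 s/km.
Layer 1: θ = 6.40°; offset = 24.0·tan 6.40° = 2.692 m.
Layer 2: sin θ = p·1.22 = 0.2345 → θ = 13.56°; offset = 19.5·tan 13.56° = 4.703 m.
Layer 3: sin θ = p·2.20 = 0.4228 → θ = 25.01°; offset = 11.3·tan 25.01° = 5.272 m.
Layer 4: sin θ = p·2.62 = 0.5035 → θ = 30.23°; offset = 11.9·tan 30.23° = 6.935 m.
Summing the layer offsets gives 19.603 m.

19.6 m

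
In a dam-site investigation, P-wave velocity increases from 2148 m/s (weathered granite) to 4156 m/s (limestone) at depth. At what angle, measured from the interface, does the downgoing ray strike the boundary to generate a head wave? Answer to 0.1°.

58.9°

Critical incidence: sin θ_c = V₁/V₂ = 2148/4156 = 0.5168.
θ_c = arcsin 0.5168 = 31.12°.
Measured from the interface: 90° − 31.12° = 58.88°.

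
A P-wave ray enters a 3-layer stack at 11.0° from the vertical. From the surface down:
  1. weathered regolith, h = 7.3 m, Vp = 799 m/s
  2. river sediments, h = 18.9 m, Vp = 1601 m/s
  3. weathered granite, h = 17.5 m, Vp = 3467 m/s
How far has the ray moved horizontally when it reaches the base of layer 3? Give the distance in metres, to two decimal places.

p = sin θ₁/V₁ = sin 11.0°/799 = 2.3881e-04 s/m is conserved through the stack.
Layer 1: θ = 11.00°; offset = 7.3·tan 11.00° = 1.4190 m.
Layer 2: sin θ = p·1601 = 0.3823 → θ = 22.48°; offset = 18.9·tan 22.48° = 7.8203 m.
Layer 3: sin θ = p·3467 = 0.8280 → θ = 55.89°; offset = 17.5·tan 55.89° = 25.8368 m.
Σ offsets = 35.0760 m.

35.08 m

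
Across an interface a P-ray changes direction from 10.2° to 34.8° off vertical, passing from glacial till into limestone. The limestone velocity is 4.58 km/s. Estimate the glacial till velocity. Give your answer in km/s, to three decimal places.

sin 10.2° = 0.1771; sin 34.8° = 0.5707.
V₁ = V₂·(sin θ₁/sin θ₂) = 4.58·(0.1771/0.5707) = 1.421 km/s.

1.421 km/s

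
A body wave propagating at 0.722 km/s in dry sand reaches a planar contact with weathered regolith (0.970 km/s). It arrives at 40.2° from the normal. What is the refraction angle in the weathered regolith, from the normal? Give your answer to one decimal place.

sin θ₁/V₁ = sin θ₂/V₂ ⇒ sin θ₂ = 0.970·sin 40.2°/0.722 = 0.970·0.6455/0.722 = 0.8672.
θ₂ = arcsin 0.8672 = 60.13° from the normal.

60.1°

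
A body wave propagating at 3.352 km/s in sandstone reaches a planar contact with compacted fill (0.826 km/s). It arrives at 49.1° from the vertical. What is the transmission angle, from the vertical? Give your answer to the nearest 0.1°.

sin θ₁/V₁ = sin θ₂/V₂ ⇒ sin θ₂ = 0.826·sin 49.1°/3.352 = 0.826·0.7559/3.352 = 0.1863.
θ₂ = sin⁻¹(0.1863) = 10.73° (from vertical).

10.7°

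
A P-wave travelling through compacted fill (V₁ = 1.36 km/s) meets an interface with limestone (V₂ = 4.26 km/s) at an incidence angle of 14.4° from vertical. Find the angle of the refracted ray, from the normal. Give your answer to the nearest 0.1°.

51.2°

Snell's law: sin θ₂ = (V₂/V₁)·sin θ₁ = (4.26/1.36)·sin 14.4° = 0.7790.
θ₂ = sin⁻¹(0.7790) = 51.17° (from vertical).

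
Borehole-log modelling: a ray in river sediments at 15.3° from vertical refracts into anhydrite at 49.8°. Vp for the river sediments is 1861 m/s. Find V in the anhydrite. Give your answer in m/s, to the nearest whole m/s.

sin 15.3° = 0.2639; sin 49.8° = 0.7638.
V₂ = V₁·(sin θ₂/sin θ₁) = 1861·(0.7638/0.2639) = 5386.77 m/s.

5387 m/s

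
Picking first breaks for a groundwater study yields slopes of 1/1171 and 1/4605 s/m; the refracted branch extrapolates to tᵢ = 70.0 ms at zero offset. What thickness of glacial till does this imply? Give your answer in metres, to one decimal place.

h = tᵢ·V₁·V₂ / (2·√(V₂²−V₁²)).
√(V₂²−V₁²) = √(4605² − 1171²) = 4453.6 m/s.
h = 0.07 s × 1171 × 4605 / (2 × 4453.6) = 42.38 m.

42.4 m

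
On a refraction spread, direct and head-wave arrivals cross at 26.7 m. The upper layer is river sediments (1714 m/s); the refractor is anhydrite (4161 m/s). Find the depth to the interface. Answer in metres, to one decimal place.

h = (x_cross/2)·√((V₂−V₁)/(V₂+V₁)).
(V₂−V₁)/(V₂+V₁) = (4161−1714)/(4161+1714) = 0.4165; √ = 0.6454.
h = (26.7/2)·0.6454 = 8.62 m.

8.6 m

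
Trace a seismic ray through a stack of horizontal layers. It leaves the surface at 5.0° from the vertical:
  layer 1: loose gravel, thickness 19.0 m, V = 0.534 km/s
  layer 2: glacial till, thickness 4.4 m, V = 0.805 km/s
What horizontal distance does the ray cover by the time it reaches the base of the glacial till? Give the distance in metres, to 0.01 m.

Ray parameter p = sin 5.0° / 0.534 km/s = 1.6321e-01 s/km.
Layer 1: θ = 5.00°; offset = 19.0·tan 5.00° = 1.6623 m.
Layer 2: sin θ = p·0.805 = 0.1314 → θ = 7.55°; offset = 4.4·tan 7.55° = 0.5832 m.
Summing the layer offsets gives 2.2454 m.

2.25 m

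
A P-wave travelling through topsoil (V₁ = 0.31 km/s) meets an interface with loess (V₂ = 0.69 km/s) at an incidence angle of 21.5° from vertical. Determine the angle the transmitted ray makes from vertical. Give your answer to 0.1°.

Snell's law: sin θ₂ = (V₂/V₁)·sin θ₁ = (0.69/0.31)·sin 21.5° = 0.8158.
θ₂ = arcsin 0.8158 = 54.66° from the normal.

54.7°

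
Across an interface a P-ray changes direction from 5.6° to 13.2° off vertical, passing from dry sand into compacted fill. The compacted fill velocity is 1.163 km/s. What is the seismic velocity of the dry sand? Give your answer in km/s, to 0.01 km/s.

0.50 km/s

sin 5.6° = 0.0976; sin 13.2° = 0.2284.
V₁ = V₂·(sin θ₁/sin θ₂) = 1.163·(0.0976/0.2284) = 0.50 km/s.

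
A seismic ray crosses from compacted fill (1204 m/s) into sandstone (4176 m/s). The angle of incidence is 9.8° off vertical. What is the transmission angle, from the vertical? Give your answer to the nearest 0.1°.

Snell's law: sin θ₂ = (V₂/V₁)·sin θ₁ = (4176/1204)·sin 9.8° = 0.5904.
θ₂ = arcsin 0.5904 = 36.18° from the normal.

36.2°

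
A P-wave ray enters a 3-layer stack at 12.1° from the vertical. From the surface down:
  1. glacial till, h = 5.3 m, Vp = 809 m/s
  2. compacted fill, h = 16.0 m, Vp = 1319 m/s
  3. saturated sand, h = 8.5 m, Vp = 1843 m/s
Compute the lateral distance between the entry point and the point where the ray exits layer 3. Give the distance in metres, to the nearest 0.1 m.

11.6 m

Apply Snell's law at each interface; in layer i the horizontal offset is hᵢ·tan θᵢ.
Layer 1: θ = 12.10°; offset = 5.3·tan 12.10° = 1.136 m.
Layer 2: sin θ = 1319·sin 12.1°/809 = 0.3418, θ = 19.98°; offset = 16.0·tan 19.98° = 5.819 m.
Layer 3: sin θ = 1843·sin 12.1°/809 = 0.4775, θ = 28.52°; offset = 8.5·tan 28.52° = 4.620 m.
Total horizontal offset = 11.575 m.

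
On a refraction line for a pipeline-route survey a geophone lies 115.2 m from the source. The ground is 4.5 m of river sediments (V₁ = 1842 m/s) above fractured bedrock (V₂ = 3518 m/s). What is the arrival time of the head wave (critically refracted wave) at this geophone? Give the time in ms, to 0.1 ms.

36.9 ms

t = x/V₂ + 2h·√(V₂²−V₁²)/(V₁V₂).
√(V₂²−V₁²) = √(3518²−1842²) = 2997.2 m/s; delay term = 2·4.5·2997.2/(1842·3518) = 0.00416 s.
t = 115.2/3518 + 0.00416 = 0.03691 s.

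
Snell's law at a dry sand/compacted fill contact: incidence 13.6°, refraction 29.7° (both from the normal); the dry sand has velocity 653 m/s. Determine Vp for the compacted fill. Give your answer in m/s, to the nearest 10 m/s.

sin 13.6° = 0.2351; sin 29.7° = 0.4955.
V₂ = V₁·(sin θ₂/sin θ₁) = 653·(0.4955/0.2351) = 1375.91 m/s.

1380 m/s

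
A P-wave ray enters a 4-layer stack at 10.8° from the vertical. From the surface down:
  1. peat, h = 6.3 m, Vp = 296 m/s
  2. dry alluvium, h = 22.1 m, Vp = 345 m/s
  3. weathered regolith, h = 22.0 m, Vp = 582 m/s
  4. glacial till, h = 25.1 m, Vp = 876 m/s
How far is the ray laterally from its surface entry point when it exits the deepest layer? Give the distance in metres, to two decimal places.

Apply Snell's law at each interface; in layer i the horizontal offset is hᵢ·tan θᵢ.
Layer 1: θ = 10.80°; offset = 6.3·tan 10.80° = 1.2018 m.
Layer 2: sin θ = 345·sin 10.8°/296 = 0.2184, θ = 12.62°; offset = 22.1·tan 12.62° = 4.9461 m.
Layer 3: sin θ = 582·sin 10.8°/296 = 0.3684, θ = 21.62°; offset = 22.0·tan 21.62° = 8.7188 m.
Layer 4: sin θ = 876·sin 10.8°/296 = 0.5545, θ = 33.68°; offset = 25.1·tan 33.68° = 16.7267 m.
Summing the layer offsets gives 31.5934 m.

31.59 m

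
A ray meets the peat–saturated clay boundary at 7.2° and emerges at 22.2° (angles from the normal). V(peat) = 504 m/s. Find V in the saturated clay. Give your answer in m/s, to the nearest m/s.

1519 m/s

Snell's law: sin 7.2°/V₁ = sin 22.2°/V₂.
V₂ = V₁·sin 22.2°/sin 7.2° = 504 × 3.0147 = 1519.40 m/s.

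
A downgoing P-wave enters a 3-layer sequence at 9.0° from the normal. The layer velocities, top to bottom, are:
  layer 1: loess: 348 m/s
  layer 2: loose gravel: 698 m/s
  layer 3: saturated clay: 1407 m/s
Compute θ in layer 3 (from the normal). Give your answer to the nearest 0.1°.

Snell's law across each interface conserves sin θ / V, so sin θ_3 = V_3·sin θ₁/V₁.
sin θ_3 = 1407 × sin 9.0° / 348 = 0.6325.
θ_3 = arcsin 0.6325 = 39.23°.

39.2°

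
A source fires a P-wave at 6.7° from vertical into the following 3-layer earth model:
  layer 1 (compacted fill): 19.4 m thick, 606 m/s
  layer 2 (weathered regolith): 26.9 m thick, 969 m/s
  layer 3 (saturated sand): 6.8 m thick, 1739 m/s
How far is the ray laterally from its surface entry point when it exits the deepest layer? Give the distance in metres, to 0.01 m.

Apply Snell's law at each interface; in layer i the horizontal offset is hᵢ·tan θᵢ.
Layer 1: θ = 6.70°; offset = 19.4·tan 6.70° = 2.2790 m.
Layer 2: sin θ = 969·sin 6.7°/606 = 0.1866, θ = 10.75°; offset = 26.9·tan 10.75° = 5.1081 m.
Layer 3: sin θ = 1739·sin 6.7°/606 = 0.3348, θ = 19.56°; offset = 6.8·tan 19.56° = 2.4161 m.
Σ offsets = 9.8031 m.

9.80 m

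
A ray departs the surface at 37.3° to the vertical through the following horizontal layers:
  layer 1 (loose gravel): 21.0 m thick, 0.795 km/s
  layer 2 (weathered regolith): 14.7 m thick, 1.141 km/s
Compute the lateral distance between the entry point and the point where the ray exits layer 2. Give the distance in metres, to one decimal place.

41.9 m

p = sin θ₁/V₁ = sin 37.3°/0.795 = 7.6225e-01 s/km is conserved through the stack.
Layer 1: θ = 37.30°; offset = 21.0·tan 37.30° = 15.998 m.
Layer 2: sin θ = p·1.141 = 0.8697 → θ = 60.43°; offset = 14.7·tan 60.43° = 25.905 m.
Σ offsets = 41.903 m.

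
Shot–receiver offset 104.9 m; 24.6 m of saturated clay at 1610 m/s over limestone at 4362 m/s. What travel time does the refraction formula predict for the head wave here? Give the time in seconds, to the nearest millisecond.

0.052 s

t = x/V₂ + 2h·√(V₂²−V₁²)/(V₁V₂).
√(V₂²−V₁²) = √(4362²−1610²) = 4054.0 m/s; delay term = 2·24.6·4054.0/(1610·4362) = 0.02840 s.
t = 104.9/4362 + 0.02840 = 0.05245 s.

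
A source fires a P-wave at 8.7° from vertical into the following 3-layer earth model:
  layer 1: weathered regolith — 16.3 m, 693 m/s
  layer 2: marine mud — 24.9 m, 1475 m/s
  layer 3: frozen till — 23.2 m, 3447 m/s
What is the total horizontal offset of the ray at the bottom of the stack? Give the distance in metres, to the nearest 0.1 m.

37.5 m

Apply Snell's law at each interface; in layer i the horizontal offset is hᵢ·tan θᵢ.
Layer 1: θ = 8.70°; offset = 16.3·tan 8.70° = 2.494 m.
Layer 2: sin θ = 1475·sin 8.7°/693 = 0.3219, θ = 18.78°; offset = 24.9·tan 18.78° = 8.467 m.
Layer 3: sin θ = 3447·sin 8.7°/693 = 0.7524, θ = 48.80°; offset = 23.2·tan 48.80° = 26.498 m.
Summing the layer offsets gives 37.459 m.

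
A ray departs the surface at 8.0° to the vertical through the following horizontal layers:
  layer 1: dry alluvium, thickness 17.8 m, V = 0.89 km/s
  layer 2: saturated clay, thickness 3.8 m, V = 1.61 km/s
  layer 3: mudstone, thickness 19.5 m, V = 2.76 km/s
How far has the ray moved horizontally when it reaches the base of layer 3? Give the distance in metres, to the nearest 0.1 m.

12.8 m

Apply Snell's law at each interface; in layer i the horizontal offset is hᵢ·tan θᵢ.
Layer 1: θ = 8.00°; offset = 17.8·tan 8.00° = 2.502 m.
Layer 2: sin θ = 1.61·sin 8.0°/0.89 = 0.2518, θ = 14.58°; offset = 3.8·tan 14.58° = 0.989 m.
Layer 3: sin θ = 2.76·sin 8.0°/0.89 = 0.4316, θ = 25.57°; offset = 19.5·tan 25.57° = 9.330 m.
Summing the layer offsets gives 12.820 m.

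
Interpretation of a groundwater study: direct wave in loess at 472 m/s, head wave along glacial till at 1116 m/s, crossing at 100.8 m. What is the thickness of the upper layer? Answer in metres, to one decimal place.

32.1 m

h = (x_cross/2)·√((V₂−V₁)/(V₂+V₁)).
(V₂−V₁)/(V₂+V₁) = (1116−472)/(1116+472) = 0.4055; √ = 0.6368.
h = (100.8/2)·0.6368 = 32.10 m.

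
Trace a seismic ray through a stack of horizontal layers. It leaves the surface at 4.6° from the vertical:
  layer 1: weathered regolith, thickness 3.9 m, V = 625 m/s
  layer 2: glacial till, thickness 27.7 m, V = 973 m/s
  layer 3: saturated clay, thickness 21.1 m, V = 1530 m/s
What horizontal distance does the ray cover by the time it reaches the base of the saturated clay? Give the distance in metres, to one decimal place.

Ray parameter p = sin 4.6° / 625 m/s = 1.2832e-04 s/m.
Layer 1: θ = 4.60°; offset = 3.9·tan 4.60° = 0.314 m.
Layer 2: sin θ = p·973 = 0.1249 → θ = 7.17°; offset = 27.7·tan 7.17° = 3.486 m.
Layer 3: sin θ = p·1530 = 0.1963 → θ = 11.32°; offset = 21.1·tan 11.32° = 4.225 m.
Total horizontal offset = 8.024 m.

8.0 m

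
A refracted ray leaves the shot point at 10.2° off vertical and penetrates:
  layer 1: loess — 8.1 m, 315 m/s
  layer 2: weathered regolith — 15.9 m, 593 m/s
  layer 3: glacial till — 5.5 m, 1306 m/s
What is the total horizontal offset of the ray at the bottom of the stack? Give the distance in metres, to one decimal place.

13.0 m

Ray parameter p = sin 10.2° / 315 m/s = 5.6217e-04 s/m.
Layer 1: θ = 10.20°; offset = 8.1·tan 10.20° = 1.457 m.
Layer 2: sin θ = p·593 = 0.3334 → θ = 19.47°; offset = 15.9·tan 19.47° = 5.622 m.
Layer 3: sin θ = p·1306 = 0.7342 → θ = 47.24°; offset = 5.5·tan 47.24° = 5.948 m.
Summing the layer offsets gives 13.027 m.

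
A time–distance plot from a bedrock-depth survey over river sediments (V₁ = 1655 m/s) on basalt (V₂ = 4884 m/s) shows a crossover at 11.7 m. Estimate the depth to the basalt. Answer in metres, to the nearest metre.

4 m

h = (x_cross/2)·√((V₂−V₁)/(V₂+V₁)).
(V₂−V₁)/(V₂+V₁) = (4884−1655)/(4884+1655) = 0.4938; √ = 0.7027.
h = (11.7/2)·0.7027 = 4.11 m.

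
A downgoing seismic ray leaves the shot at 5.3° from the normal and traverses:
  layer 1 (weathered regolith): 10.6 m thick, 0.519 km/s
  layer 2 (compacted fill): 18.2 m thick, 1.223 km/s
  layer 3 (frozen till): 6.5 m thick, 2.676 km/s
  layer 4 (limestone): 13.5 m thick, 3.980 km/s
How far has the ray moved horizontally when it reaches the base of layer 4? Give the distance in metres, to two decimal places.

22.11 m

Apply Snell's law at each interface; in layer i the horizontal offset is hᵢ·tan θᵢ.
Layer 1: θ = 5.30°; offset = 10.6·tan 5.30° = 0.9833 m.
Layer 2: sin θ = 1.223·sin 5.3°/0.519 = 0.2177, θ = 12.57°; offset = 18.2·tan 12.57° = 4.0589 m.
Layer 3: sin θ = 2.676·sin 5.3°/0.519 = 0.4763, θ = 28.44°; offset = 6.5·tan 28.44° = 3.5207 m.
Layer 4: sin θ = 3.980·sin 5.3°/0.519 = 0.7084, θ = 45.10°; offset = 13.5·tan 45.10° = 13.5477 m.
Σ offsets = 22.1106 m.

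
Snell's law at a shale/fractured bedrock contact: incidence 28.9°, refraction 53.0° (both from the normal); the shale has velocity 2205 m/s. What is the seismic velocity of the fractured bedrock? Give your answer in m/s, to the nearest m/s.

3644 m/s

Snell's law: sin 28.9°/V₁ = sin 53.0°/V₂.
V₂ = V₁·sin 53.0°/sin 28.9° = 2205 × 1.6525 = 3643.81 m/s.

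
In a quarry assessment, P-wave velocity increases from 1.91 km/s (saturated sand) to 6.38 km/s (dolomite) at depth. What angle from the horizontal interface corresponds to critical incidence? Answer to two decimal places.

72.58°

At critical incidence the refracted ray runs along the interface (θ₂ = 90°), so sin θ_c = V₁/V₂.
θ_c = arcsin(1.91/6.38) = arcsin 0.2994 = 17.42°.
Measured from the interface: 90° − 17.42° = 72.58°.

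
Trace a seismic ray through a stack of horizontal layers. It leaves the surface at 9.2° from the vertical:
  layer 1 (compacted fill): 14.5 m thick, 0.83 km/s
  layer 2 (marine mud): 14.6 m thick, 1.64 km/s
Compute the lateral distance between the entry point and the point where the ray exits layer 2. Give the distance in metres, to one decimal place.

Ray parameter p = sin 9.2° / 0.83 km/s = 1.9263e-01 s/km.
Layer 1: θ = 9.20°; offset = 14.5·tan 9.20° = 2.348 m.
Layer 2: sin θ = p·1.64 = 0.3159 → θ = 18.42°; offset = 14.6·tan 18.42° = 4.861 m.
Σ offsets = 7.210 m.

7.2 m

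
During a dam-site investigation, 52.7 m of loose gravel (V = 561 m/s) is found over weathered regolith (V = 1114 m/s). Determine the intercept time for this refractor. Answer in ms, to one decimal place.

θ_c = arcsin(V₁/V₂) = arcsin(561/1114) = 30.24°; cos θ_c = 0.8639.
tᵢ = 2h·cos θ_c / V₁ = 2·52.7·0.8639 / 561 = 0.16232 s.

162.3 ms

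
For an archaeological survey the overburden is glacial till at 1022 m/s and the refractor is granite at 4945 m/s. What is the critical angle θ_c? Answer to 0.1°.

11.9°

At critical incidence the refracted ray runs along the interface (θ₂ = 90°), so sin θ_c = V₁/V₂.
θ_c = arcsin(1022/4945) = arcsin 0.2067 = 11.93°.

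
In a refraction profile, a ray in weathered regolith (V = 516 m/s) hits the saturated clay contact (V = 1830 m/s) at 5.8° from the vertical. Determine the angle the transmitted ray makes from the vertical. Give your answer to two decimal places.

sin θ₁/V₁ = sin θ₂/V₂ ⇒ sin θ₂ = 1830·sin 5.8°/516 = 1830·0.1011/516 = 0.3584.
θ₂ = sin⁻¹(0.3584) = 21.00° (from vertical).

21.00°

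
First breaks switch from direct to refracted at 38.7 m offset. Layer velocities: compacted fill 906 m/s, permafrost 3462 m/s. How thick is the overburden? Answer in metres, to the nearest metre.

15 m

h = (x_cross/2)·√((V₂−V₁)/(V₂+V₁)).
(V₂−V₁)/(V₂+V₁) = (3462−906)/(3462+906) = 0.5852; √ = 0.7650.
h = (38.7/2)·0.7650 = 14.80 m.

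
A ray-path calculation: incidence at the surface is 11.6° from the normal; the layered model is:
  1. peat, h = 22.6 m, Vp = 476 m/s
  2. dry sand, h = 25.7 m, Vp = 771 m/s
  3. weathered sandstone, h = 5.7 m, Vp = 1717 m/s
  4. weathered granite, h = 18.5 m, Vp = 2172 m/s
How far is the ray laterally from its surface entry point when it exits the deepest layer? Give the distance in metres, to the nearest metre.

Apply Snell's law at each interface; in layer i the horizontal offset is hᵢ·tan θᵢ.
Layer 1: θ = 11.60°; offset = 22.6·tan 11.60° = 4.639 m.
Layer 2: sin θ = 771·sin 11.6°/476 = 0.3257, θ = 19.01°; offset = 25.7·tan 19.01° = 8.853 m.
Layer 3: sin θ = 1717·sin 11.6°/476 = 0.7253, θ = 46.50°; offset = 5.7·tan 46.50° = 6.006 m.
Layer 4: sin θ = 2172·sin 11.6°/476 = 0.9175, θ = 66.57°; offset = 18.5·tan 66.57° = 42.683 m.
Total horizontal offset = 62.181 m.

62 m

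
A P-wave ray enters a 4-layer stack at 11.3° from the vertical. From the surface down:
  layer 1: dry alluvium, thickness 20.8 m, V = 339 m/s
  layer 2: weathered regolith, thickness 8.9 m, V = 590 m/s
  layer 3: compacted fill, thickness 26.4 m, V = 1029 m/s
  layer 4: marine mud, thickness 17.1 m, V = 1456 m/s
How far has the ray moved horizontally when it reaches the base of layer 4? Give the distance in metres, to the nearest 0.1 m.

53.6 m

Apply Snell's law at each interface; in layer i the horizontal offset is hᵢ·tan θᵢ.
Layer 1: θ = 11.30°; offset = 20.8·tan 11.30° = 4.156 m.
Layer 2: sin θ = 590·sin 11.3°/339 = 0.3410, θ = 19.94°; offset = 8.9·tan 19.94° = 3.229 m.
Layer 3: sin θ = 1029·sin 11.3°/339 = 0.5948, θ = 36.50°; offset = 26.4·tan 36.50° = 19.533 m.
Layer 4: sin θ = 1456·sin 11.3°/339 = 0.8416, θ = 57.31°; offset = 17.1·tan 57.31° = 26.644 m.
Total horizontal offset = 53.562 m.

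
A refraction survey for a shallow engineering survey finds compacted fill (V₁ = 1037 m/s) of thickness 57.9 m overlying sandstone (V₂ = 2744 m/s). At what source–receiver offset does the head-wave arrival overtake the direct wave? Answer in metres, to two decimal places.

x_cross = 2h·√((V₂+V₁)/(V₂−V₁)).
(V₂+V₁)/(V₂−V₁) = (2744+1037)/(2744−1037) = 2.2150; √ = 1.4883.
x_cross = 2·57.9·1.4883 = 172.34 m.

172.34 m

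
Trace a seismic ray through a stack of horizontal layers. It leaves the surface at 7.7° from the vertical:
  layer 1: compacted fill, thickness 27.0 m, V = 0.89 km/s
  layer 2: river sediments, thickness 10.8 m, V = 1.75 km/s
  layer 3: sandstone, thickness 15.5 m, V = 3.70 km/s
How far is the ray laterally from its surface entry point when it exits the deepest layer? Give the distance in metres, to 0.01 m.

17.00 m

Apply Snell's law at each interface; in layer i the horizontal offset is hᵢ·tan θᵢ.
Layer 1: θ = 7.70°; offset = 27.0·tan 7.70° = 3.6505 m.
Layer 2: sin θ = 1.75·sin 7.7°/0.89 = 0.2635, θ = 15.28°; offset = 10.8·tan 15.28° = 2.9495 m.
Layer 3: sin θ = 3.70·sin 7.7°/0.89 = 0.5570, θ = 33.85°; offset = 15.5·tan 33.85° = 10.3960 m.
Summing the layer offsets gives 16.9960 m.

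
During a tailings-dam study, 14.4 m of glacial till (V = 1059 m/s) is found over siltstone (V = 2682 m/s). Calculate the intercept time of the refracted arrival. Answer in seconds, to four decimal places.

tᵢ = 2h·√(V₂²−V₁²)/(V₁V₂).
√(V₂²−V₁²) = √(2682²−1059²) = 2464.1 m/s.
tᵢ = 2·14.4·2464.1/(1059·2682) = 0.02499 s.

0.0250 s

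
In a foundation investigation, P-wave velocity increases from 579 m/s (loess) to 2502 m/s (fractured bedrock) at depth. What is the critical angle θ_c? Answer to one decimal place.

13.4°

At critical incidence the refracted ray runs along the interface (θ₂ = 90°), so sin θ_c = V₁/V₂.
θ_c = arcsin(579/2502) = arcsin 0.2314 = 13.38°.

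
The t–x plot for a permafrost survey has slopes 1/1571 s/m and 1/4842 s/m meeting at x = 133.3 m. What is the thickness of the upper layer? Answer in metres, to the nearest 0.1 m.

x_cross = 2h·√((V₂+V₁)/(V₂−V₁)) → h = x_cross / (2·√((V₂+V₁)/(V₂−V₁))).
√((V₂+V₁)/(V₂−V₁)) = √((4842+1571)/(4842−1571)) = 1.4002.
h = 133.3 / (2·1.4002) = 47.60 m.

47.6 m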